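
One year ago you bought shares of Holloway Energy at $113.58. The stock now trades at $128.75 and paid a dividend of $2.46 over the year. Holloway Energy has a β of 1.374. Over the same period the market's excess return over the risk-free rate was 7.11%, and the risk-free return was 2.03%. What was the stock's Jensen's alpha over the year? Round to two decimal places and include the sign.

Realised HPR = (P1 + D1 − P0) / P0 = (128.75 + 2.46 − 113.58) / 113.58 = 17.63 / 113.58 = 15.5221%
CAPM required = R_f + β·MRP = 2.03% + 1.374 × 7.11% = 11.79914%
α = realised − required = 15.5221% − 11.79914% = +3.72%

+3.72%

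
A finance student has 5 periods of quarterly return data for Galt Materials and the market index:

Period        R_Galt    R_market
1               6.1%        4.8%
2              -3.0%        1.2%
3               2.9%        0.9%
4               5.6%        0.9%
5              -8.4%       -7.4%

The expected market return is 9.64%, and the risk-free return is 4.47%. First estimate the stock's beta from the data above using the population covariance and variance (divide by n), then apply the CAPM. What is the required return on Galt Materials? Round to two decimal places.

10.56%

Mean R_i = (6.1 − 3.0 + 2.9 + 5.6 − 8.4) / 5 = 0.6400%
Mean R_m = (4.8 + 1.2 + 0.9 + 0.9 − 7.4) / 5 = 0.0800%
Σ(R_i − R̄_i)(R_m − R̄_m) = 95.2340  ⇒  Cov = 95.2340 / 5 = 19.0468
Σ(R_m − R̄_m)² = 80.8280  ⇒  Var(R_m) = 80.8280 / 5 = 16.1656
β = Cov / Var(R_m) = 19.0468 / 16.1656 = 1.1782
MRP = 9.64% − 4.47% = 5.17%
E(R) = R_f + β × MRP = 4.47% + 1.1782 × 5.17% = 10.56%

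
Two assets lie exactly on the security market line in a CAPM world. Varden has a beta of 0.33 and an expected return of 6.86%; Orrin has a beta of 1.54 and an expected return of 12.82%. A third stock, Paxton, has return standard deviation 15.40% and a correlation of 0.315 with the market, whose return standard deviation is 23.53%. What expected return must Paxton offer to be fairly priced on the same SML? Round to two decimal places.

MRP = (12.82% − 6.86%) / (1.54 − 0.33) = 4.9256%
R_f = 6.86% − 0.33 × 4.9256% = 5.2346%
β_Paxton = ρ·σ_i/σ_m = 0.315 × 15.40 / 23.53 = 0.2062
E(R_Paxton) = R_f + β × MRP = 5.2346% + 0.2062 × 4.9256% = 6.25%

6.25%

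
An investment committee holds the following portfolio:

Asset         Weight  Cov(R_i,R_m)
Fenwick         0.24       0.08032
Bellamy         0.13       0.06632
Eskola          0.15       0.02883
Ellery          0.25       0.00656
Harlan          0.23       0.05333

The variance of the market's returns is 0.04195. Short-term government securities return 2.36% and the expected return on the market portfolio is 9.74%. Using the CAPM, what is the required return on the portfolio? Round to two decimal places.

10.48%

β_Fenwick = 0.08032 / 0.04195 = 1.9147
β_Bellamy = 0.06632 / 0.04195 = 1.5809
β_Eskola = 0.02883 / 0.04195 = 0.6872
β_Ellery = 0.00656 / 0.04195 = 0.1564
β_Harlan = 0.05333 / 0.04195 = 1.2713
β_P = Σ w_i β_i = 0.24×1.9147 + 0.13×1.5809 + 0.15×0.6872 + 0.25×0.1564 + 0.23×1.2713 = 1.0996
MRP = 9.74% − 2.36% = 7.38%
E(R_P) = R_f + β_P × MRP = 2.36% + 1.0996 × 7.38% = 10.48%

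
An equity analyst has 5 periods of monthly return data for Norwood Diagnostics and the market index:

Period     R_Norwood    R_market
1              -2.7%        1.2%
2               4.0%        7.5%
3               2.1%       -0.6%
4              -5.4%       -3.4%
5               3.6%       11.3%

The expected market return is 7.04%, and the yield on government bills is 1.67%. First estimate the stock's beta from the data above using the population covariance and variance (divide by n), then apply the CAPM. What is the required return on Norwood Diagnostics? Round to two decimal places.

Mean R_i = (-2.7 + 4.0 + 2.1 − 5.4 + 3.6) / 5 = 0.3200%
Mean R_m = (1.2 + 7.5 − 0.6 − 3.4 + 11.3) / 5 = 3.2000%
Σ(R_i − R̄_i)(R_m − R̄_m) = 79.4200  ⇒  Cov = 79.4200 / 5 = 15.8840
Σ(R_m − R̄_m)² = 146.1000  ⇒  Var(R_m) = 146.1000 / 5 = 29.2200
β = Cov / Var(R_m) = 15.8840 / 29.2200 = 0.5436
MRP = 7.04% − 1.67% = 5.37%
E(R) = R_f + β × MRP = 1.67% + 0.5436 × 5.37% = 4.59%

4.59%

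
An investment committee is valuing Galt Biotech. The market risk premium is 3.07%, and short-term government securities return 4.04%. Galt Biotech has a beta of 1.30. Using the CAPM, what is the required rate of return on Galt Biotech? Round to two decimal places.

8.03%

E(R) = R_f + β × MRP = 4.04% + 1.30 × 3.07% = 8.03%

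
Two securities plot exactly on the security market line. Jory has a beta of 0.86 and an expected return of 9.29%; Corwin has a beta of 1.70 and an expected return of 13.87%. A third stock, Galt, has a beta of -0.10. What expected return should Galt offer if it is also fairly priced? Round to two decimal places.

4.06%

MRP (SML slope) = (13.87% − 9.29%) / (1.70 − 0.86) = 4.58% / 0.84 = 5.4524%
R_f (intercept) = 9.29% − 0.86 × 5.4524% = 4.6009%
E(R_Galt) = R_f + β × MRP = 4.6009% + -0.10 × 5.4524% = 4.06%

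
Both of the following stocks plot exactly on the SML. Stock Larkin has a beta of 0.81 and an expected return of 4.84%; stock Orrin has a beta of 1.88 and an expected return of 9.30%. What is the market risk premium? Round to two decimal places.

4.17%

Both satisfy E(R) = R_f + β·MRP, so the slope of the SML is
MRP = (9.30% − 4.84%) / (1.88 − 0.81) = 4.46% / 1.07 = 4.1682%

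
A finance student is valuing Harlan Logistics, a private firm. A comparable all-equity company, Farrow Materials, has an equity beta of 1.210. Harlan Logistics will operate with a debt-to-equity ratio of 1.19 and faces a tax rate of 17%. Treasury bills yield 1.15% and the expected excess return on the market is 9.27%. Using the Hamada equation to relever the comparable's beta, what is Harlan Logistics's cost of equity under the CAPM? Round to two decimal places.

23.45%

β_L = β_U × [1 + (1 − t)(D/E)] = 1.210 × [1 + (1 − 0.17) × 1.19]
    = 1.210 × [1 + 0.83 × 1.19] = 1.210 × 1.9877 = 2.4051
E(R) = R_f + β_L × MRP = 1.15% + 2.4051 × 9.27% = 23.45%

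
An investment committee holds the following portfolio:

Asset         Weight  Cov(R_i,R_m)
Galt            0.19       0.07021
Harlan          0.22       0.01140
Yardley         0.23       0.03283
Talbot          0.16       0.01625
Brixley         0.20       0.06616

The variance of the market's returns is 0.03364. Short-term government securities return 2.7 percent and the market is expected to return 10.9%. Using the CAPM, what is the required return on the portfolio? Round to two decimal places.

12.26%

β_Galt = 0.07021 / 0.03364 = 2.0871
β_Harlan = 0.01140 / 0.03364 = 0.3389
β_Yardley = 0.03283 / 0.03364 = 0.9759
β_Talbot = 0.01625 / 0.03364 = 0.4831
β_Brixley = 0.06616 / 0.03364 = 1.9667
β_P = Σ w_i β_i = 0.19×2.0871 + 0.22×0.3389 + 0.23×0.9759 + 0.16×0.4831 + 0.20×1.9667 = 1.1662
MRP = 10.9% − 2.7% = 8.20%
E(R_P) = R_f + β_P × MRP = 2.7% + 1.1662 × 8.2% = 12.26%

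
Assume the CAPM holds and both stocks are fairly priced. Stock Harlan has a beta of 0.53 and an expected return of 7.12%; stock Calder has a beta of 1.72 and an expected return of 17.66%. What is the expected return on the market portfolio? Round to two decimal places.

11.28%

Both satisfy E(R) = R_f + β·MRP, so the slope of the SML is
MRP = (17.66% − 7.12%) / (1.72 − 0.53) = 10.54% / 1.19 = 8.8571%
R_f = E(R_Harlan) − β_Harlan·MRP = 7.12% − 0.53 × 8.8571% = 2.4257%
E(R_m) = R_f + MRP = 2.4257% + 8.8571% = 11.28%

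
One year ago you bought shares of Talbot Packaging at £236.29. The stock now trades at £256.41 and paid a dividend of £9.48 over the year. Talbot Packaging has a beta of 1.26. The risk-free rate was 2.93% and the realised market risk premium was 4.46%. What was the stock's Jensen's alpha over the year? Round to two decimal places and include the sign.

Realised HPR = (P1 + D1 − P0) / P0 = (256.41 + 9.48 − 236.29) / 236.29 = 29.60 / 236.29 = 12.5270%
CAPM required = R_f + β·MRP = 2.93% + 1.26 × 4.46% = 8.5496%
α = realised − required = 12.5270% − 8.5496% = +3.98%

+3.98%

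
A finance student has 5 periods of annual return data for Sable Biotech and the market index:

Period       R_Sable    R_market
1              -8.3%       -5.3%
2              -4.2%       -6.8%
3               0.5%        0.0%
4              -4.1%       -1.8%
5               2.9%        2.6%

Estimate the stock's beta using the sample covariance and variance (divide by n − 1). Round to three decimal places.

Mean R_i = (-8.3 − 4.2 + 0.5 − 4.1 + 2.9) / 5 = -2.6400%
Mean R_m = (-5.3 − 6.8 + 0.0 − 1.8 + 2.6) / 5 = -2.2600%
Σ(R_i − R̄_i)(R_m − R̄_m) = 57.6380  ⇒  Cov = 57.6380 / 4 = 14.4095
Σ(R_m − R̄_m)² = 58.7920  ⇒  Var(R_m) = 58.7920 / 4 = 14.6980
β = Cov / Var(R_m) = 14.4095 / 14.6980 = 0.9804

0.980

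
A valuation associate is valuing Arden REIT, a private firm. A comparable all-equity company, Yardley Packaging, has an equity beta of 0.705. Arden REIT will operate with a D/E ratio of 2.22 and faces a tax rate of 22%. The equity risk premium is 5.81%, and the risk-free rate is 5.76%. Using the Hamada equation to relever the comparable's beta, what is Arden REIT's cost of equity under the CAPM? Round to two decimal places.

16.95%

β_L = β_U × [1 + (1 − t)(D/E)] = 0.705 × [1 + (1 − 0.22) × 2.22]
    = 0.705 × [1 + 0.78 × 2.22] = 0.705 × 2.7316 = 1.9258
E(R) = R_f + β_L × MRP = 5.76% + 1.9258 × 5.81% = 16.95%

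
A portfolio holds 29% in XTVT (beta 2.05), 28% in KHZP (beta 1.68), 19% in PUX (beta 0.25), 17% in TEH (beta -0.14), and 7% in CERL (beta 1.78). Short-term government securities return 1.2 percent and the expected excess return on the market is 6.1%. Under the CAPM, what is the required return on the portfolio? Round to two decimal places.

β_P = Σ w_i β_i = 0.29×2.05 + 0.28×1.68 + 0.19×0.25 + 0.17×-0.14 + 0.07×1.78 = 1.2132
E(R_P) = R_f + β_P × MRP = 1.2% + 1.2132 × 6.1% = 8.60%

8.60%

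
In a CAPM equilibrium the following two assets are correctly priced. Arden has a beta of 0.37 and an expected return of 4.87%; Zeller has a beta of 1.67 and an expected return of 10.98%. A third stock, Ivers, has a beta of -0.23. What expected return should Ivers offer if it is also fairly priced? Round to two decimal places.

2.05%

MRP (SML slope) = (10.98% − 4.87%) / (1.67 − 0.37) = 6.11% / 1.30 = 4.7000%
R_f (intercept) = 4.87% − 0.37 × 4.7000% = 3.1310%
E(R_Ivers) = R_f + β × MRP = 3.1310% + -0.23 × 4.7000% = 2.05%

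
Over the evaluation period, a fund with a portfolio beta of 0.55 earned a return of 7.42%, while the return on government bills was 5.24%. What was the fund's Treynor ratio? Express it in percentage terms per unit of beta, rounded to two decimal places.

Treynor = (R_P − R_f) / β_P = (7.42% − 5.24%) / 0.5500 = 2.18% / 0.5500 = 3.96%

3.96%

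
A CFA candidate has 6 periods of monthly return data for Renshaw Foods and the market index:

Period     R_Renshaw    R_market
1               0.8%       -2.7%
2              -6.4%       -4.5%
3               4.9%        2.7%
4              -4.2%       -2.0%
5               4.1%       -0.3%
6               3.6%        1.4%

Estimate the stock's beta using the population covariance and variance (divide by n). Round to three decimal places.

1.516

Mean R_i = (0.8 − 6.4 + 4.9 − 4.2 + 4.1 + 3.6) / 6 = 0.4667%
Mean R_m = (-2.7 − 4.5 + 2.7 − 2.0 − 0.3 + 1.4) / 6 = -0.9000%
Σ(R_i − R̄_i)(R_m − R̄_m) = 54.6000  ⇒  Cov = 54.6000 / 6 = 9.1000
Σ(R_m − R̄_m)² = 36.0200  ⇒  Var(R_m) = 36.0200 / 6 = 6.0033
β = Cov / Var(R_m) = 9.1000 / 6.0033 = 1.5158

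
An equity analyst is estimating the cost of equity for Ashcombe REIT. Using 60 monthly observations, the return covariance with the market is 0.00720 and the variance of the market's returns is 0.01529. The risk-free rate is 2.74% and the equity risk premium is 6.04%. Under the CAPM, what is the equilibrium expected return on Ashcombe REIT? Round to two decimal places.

β = Cov(R_i, R_m) / Var(R_m) = 0.00720 / 0.01529 = 0.4709
E(R) = R_f + β × MRP = 2.74% + 0.4709 × 6.04% = 5.58%

5.58%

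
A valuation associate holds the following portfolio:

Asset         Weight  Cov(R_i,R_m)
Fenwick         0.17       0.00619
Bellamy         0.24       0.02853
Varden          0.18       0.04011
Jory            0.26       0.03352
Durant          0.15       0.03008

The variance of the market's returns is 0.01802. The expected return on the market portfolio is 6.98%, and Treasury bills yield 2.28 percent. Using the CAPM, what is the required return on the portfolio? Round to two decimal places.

β_Fenwick = 0.00619 / 0.01802 = 0.3435
β_Bellamy = 0.02853 / 0.01802 = 1.5832
β_Varden = 0.04011 / 0.01802 = 2.2259
β_Jory = 0.03352 / 0.01802 = 1.8602
β_Durant = 0.03008 / 0.01802 = 1.6693
β_P = Σ w_i β_i = 0.17×0.3435 + 0.24×1.5832 + 0.18×2.2259 + 0.26×1.8602 + 0.15×1.6693 = 1.5731
MRP = 6.98% − 2.28% = 4.70%
E(R_P) = R_f + β_P × MRP = 2.28% + 1.5731 × 4.70% = 9.67%

9.67%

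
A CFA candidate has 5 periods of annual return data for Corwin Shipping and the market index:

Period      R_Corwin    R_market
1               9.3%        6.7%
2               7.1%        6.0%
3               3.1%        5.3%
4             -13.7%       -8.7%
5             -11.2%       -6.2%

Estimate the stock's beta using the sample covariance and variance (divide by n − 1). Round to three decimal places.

1.417

Mean R_i = (9.3 + 7.1 + 3.1 − 13.7 − 11.2) / 5 = -1.0800%
Mean R_m = (6.7 + 6.0 + 5.3 − 8.7 − 6.2) / 5 = 0.6200%
Σ(R_i − R̄_i)(R_m − R̄_m) = 313.3180  ⇒  Cov = 313.3180 / 4 = 78.3295
Σ(R_m − R̄_m)² = 221.1880  ⇒  Var(R_m) = 221.1880 / 4 = 55.2970
β = Cov / Var(R_m) = 78.3295 / 55.2970 = 1.4165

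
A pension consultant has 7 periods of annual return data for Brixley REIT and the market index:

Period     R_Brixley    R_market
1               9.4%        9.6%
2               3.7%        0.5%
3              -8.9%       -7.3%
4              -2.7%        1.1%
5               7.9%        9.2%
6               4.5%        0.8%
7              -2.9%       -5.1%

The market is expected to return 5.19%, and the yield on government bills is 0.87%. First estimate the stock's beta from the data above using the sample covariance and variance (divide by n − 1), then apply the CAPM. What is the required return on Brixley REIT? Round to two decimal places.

Mean R_i = (9.4 + 3.7 − 8.9 − 2.7 + 7.9 + 4.5 − 2.9) / 7 = 1.5714%
Mean R_m = (9.6 + 0.5 − 7.3 + 1.1 + 9.2 + 0.8 − 5.1) / 7 = 1.2571%
Σ(R_i − R̄_i)(R_m − R̄_m) = 231.3314  ⇒  Cov = 231.3314 / 6 = 38.5552
Σ(R_m − R̄_m)² = 247.1371  ⇒  Var(R_m) = 247.1371 / 6 = 41.1895
β = Cov / Var(R_m) = 38.5552 / 41.1895 = 0.9360
MRP = 5.19% − 0.87% = 4.32%
E(R) = R_f + β × MRP = 0.87% + 0.9360 × 4.32% = 4.91%

4.91%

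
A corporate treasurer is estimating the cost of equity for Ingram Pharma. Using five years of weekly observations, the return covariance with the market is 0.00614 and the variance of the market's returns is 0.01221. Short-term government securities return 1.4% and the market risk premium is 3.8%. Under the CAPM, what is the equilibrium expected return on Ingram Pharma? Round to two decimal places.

β = Cov(R_i, R_m) / Var(R_m) = 0.00614 / 0.01221 = 0.5029
E(R) = R_f + β × MRP = 1.4% + 0.5029 × 3.8% = 3.31%

3.31%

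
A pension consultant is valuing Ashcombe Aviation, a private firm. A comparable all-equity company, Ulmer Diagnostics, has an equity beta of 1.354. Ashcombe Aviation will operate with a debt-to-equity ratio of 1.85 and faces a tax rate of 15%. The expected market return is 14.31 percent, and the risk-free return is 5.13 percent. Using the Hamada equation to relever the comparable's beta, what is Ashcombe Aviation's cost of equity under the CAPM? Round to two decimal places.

37.11%

β_L = β_U × [1 + (1 − t)(D/E)] = 1.354 × [1 + (1 − 0.15) × 1.85]
    = 1.354 × [1 + 0.85 × 1.85] = 1.354 × 2.5725 = 3.4832
MRP = 14.31% − 5.13% = 9.18%
E(R) = R_f + β_L × MRP = 5.13% + 3.4832 × 9.18% = 37.11%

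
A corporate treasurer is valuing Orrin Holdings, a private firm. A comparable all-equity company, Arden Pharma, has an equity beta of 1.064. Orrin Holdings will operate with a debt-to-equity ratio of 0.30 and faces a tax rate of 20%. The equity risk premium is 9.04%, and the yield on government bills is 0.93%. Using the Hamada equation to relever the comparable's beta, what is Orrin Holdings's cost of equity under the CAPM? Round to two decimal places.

12.86%

β_L = β_U × [1 + (1 − t)(D/E)] = 1.064 × [1 + (1 − 0.20) × 0.30]
    = 1.064 × [1 + 0.80 × 0.30] = 1.064 × 1.2400 = 1.3194
E(R) = R_f + β_L × MRP = 0.93% + 1.3194 × 9.04% = 12.86%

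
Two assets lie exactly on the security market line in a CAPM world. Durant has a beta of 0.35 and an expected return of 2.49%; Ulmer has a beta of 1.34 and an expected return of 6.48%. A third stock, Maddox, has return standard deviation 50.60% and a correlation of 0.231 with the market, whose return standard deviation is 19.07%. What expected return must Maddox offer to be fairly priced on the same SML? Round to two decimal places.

3.55%

MRP = (6.48% − 2.49%) / (1.34 − 0.35) = 4.0303%
R_f = 2.49% − 0.35 × 4.0303% = 1.0794%
β_Maddox = ρ·σ_i/σ_m = 0.231 × 50.60 / 19.07 = 0.6129
E(R_Maddox) = R_f + β × MRP = 1.0794% + 0.6129 × 4.0303% = 3.55%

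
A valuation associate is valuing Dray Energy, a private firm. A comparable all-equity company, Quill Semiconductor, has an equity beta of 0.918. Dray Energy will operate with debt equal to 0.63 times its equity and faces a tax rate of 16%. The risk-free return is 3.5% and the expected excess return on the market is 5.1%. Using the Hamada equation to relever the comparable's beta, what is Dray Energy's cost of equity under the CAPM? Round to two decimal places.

β_L = β_U × [1 + (1 − t)(D/E)] = 0.918 × [1 + (1 − 0.16) × 0.63]
    = 0.918 × [1 + 0.84 × 0.63] = 0.918 × 1.5292 = 1.4038
E(R) = R_f + β_L × MRP = 3.5% + 1.4038 × 5.1% = 10.66%

10.66%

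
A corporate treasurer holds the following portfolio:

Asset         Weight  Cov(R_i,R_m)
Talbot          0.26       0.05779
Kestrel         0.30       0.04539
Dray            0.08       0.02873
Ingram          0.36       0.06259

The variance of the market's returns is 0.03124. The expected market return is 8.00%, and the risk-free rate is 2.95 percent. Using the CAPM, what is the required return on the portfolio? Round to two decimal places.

11.59%

β_Talbot = 0.05779 / 0.03124 = 1.8499
β_Kestrel = 0.04539 / 0.03124 = 1.4529
β_Dray = 0.02873 / 0.03124 = 0.9197
β_Ingram = 0.06259 / 0.03124 = 2.0035
β_P = Σ w_i β_i = 0.26×1.8499 + 0.30×1.4529 + 0.08×0.9197 + 0.36×2.0035 = 1.7117
MRP = 8.00% − 2.95% = 5.05%
E(R_P) = R_f + β_P × MRP = 2.95% + 1.7117 × 5.05% = 11.59%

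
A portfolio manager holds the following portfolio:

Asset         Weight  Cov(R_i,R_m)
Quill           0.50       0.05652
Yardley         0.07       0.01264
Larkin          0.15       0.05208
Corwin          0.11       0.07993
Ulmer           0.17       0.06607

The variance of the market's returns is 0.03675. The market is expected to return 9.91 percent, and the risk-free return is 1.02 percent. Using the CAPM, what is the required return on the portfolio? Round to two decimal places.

14.80%

β_Quill = 0.05652 / 0.03675 = 1.5380
β_Yardley = 0.01264 / 0.03675 = 0.3439
β_Larkin = 0.05208 / 0.03675 = 1.4171
β_Corwin = 0.07993 / 0.03675 = 2.1750
β_Ulmer = 0.06607 / 0.03675 = 1.7978
β_P = Σ w_i β_i = 0.50×1.5380 + 0.07×0.3439 + 0.15×1.4171 + 0.11×2.1750 + 0.17×1.7978 = 1.5505
MRP = 9.91% − 1.02% = 8.89%
E(R_P) = R_f + β_P × MRP = 1.02% + 1.5505 × 8.89% = 14.80%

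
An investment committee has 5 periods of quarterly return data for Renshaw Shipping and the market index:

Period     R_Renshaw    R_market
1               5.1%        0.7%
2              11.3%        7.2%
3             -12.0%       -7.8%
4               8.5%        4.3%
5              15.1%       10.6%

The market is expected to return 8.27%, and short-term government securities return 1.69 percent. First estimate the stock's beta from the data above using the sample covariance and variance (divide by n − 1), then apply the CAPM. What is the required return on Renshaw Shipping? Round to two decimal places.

11.32%

Mean R_i = (5.1 + 11.3 − 12.0 + 8.5 + 15.1) / 5 = 5.6000%
Mean R_m = (0.7 + 7.2 − 7.8 + 4.3 + 10.6) / 5 = 3.0000%
Σ(R_i − R̄_i)(R_m − R̄_m) = 291.1400  ⇒  Cov = 291.1400 / 4 = 72.7850
Σ(R_m − R̄_m)² = 199.0200  ⇒  Var(R_m) = 199.0200 / 4 = 49.7550
β = Cov / Var(R_m) = 72.7850 / 49.7550 = 1.4629
MRP = 8.27% − 1.69% = 6.58%
E(R) = R_f + β × MRP = 1.69% + 1.4629 × 6.58% = 11.32%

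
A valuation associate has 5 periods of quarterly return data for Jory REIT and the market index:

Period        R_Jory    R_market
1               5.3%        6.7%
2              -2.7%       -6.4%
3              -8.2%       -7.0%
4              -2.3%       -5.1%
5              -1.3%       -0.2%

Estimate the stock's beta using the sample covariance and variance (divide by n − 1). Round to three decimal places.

Mean R_i = (5.3 − 2.7 − 8.2 − 2.3 − 1.3) / 5 = -1.8400%
Mean R_m = (6.7 − 6.4 − 7.0 − 5.1 − 0.2) / 5 = -2.4000%
Σ(R_i − R̄_i)(R_m − R̄_m) = 100.1000  ⇒  Cov = 100.1000 / 4 = 25.0250
Σ(R_m − R̄_m)² = 132.1000  ⇒  Var(R_m) = 132.1000 / 4 = 33.0250
β = Cov / Var(R_m) = 25.0250 / 33.0250 = 0.7578

0.758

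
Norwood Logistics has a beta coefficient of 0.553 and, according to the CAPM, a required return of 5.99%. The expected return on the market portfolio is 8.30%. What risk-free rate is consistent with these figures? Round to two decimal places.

3.13%

E(R) = R_f + β(E(R_m) − R_f) = R_f(1 − β) + β·E(R_m)
5.99% = R_f × (1 − 0.553) + 0.553 × 8.30%
5.99% = R_f × 0.447 + 4.58990%
R_f = (5.99% − 4.58990%) / 0.447 = 3.13%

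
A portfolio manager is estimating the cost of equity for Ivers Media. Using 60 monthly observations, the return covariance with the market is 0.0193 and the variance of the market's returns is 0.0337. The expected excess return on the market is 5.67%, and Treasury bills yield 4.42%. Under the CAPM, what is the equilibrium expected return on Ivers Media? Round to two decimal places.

7.67%

β = Cov(R_i, R_m) / Var(R_m) = 0.0193 / 0.0337 = 0.5727
E(R) = R_f + β × MRP = 4.42% + 0.5727 × 5.67% = 7.67%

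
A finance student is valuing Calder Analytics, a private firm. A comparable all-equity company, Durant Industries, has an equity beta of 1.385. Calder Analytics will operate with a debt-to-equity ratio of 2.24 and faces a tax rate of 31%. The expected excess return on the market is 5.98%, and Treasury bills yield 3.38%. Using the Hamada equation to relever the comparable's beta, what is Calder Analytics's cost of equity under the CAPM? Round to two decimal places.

β_L = β_U × [1 + (1 − t)(D/E)] = 1.385 × [1 + (1 − 0.31) × 2.24]
    = 1.385 × [1 + 0.69 × 2.24] = 1.385 × 2.5456 = 3.5257
E(R) = R_f + β_L × MRP = 3.38% + 3.5257 × 5.98% = 24.46%

24.46%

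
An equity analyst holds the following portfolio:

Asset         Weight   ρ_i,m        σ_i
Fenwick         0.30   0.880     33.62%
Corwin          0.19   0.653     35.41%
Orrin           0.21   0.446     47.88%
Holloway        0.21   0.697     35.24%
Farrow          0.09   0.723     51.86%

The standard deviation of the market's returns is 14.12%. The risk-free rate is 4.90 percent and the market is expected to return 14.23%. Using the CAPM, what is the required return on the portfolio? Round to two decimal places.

β_Fenwick = 0.880 × 33.62% / 14.12% = 2.0953
β_Corwin = 0.653 × 35.41% / 14.12% = 1.6376
β_Orrin = 0.446 × 47.88% / 14.12% = 1.5124
β_Holloway = 0.697 × 35.24% / 14.12% = 1.7395
β_Farrow = 0.723 × 51.86% / 14.12% = 2.6554
β_P = Σ w_i β_i = 0.30×2.0953 + 0.19×1.6376 + 0.21×1.5124 + 0.21×1.7395 + 0.09×2.6554 = 1.8616
MRP = 14.23% − 4.90% = 9.33%
E(R_P) = R_f + β_P × MRP = 4.90% + 1.8616 × 9.33% = 22.27%

22.27%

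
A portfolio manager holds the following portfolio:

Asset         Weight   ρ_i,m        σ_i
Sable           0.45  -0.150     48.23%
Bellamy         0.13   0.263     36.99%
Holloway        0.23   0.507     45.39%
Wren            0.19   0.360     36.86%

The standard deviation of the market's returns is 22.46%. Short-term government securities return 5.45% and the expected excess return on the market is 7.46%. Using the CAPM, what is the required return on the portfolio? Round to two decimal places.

β_Sable = -0.150 × 48.23% / 22.46% = -0.3221
β_Bellamy = 0.263 × 36.99% / 22.46% = 0.4331
β_Holloway = 0.507 × 45.39% / 22.46% = 1.0246
β_Wren = 0.360 × 36.86% / 22.46% = 0.5908
β_P = Σ w_i β_i = 0.45×-0.3221 + 0.13×0.4331 + 0.23×1.0246 + 0.19×0.5908 = 0.2593
E(R_P) = R_f + β_P × MRP = 5.45% + 0.2593 × 7.46% = 7.38%

7.38%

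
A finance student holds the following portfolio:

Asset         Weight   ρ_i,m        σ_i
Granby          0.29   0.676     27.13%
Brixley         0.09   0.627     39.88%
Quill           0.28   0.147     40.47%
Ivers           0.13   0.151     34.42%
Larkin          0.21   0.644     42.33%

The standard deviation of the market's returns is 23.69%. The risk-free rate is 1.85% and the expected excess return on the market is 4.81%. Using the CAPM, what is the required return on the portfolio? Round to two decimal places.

β_Granby = 0.676 × 27.13% / 23.69% = 0.7742
β_Brixley = 0.627 × 39.88% / 23.69% = 1.0555
β_Quill = 0.147 × 40.47% / 23.69% = 0.2511
β_Ivers = 0.151 × 34.42% / 23.69% = 0.2194
β_Larkin = 0.644 × 42.33% / 23.69% = 1.1507
β_P = Σ w_i β_i = 0.29×0.7742 + 0.09×1.0555 + 0.28×0.2511 + 0.13×0.2194 + 0.21×1.1507 = 0.6600
E(R_P) = R_f + β_P × MRP = 1.85% + 0.6600 × 4.81% = 5.02%

5.02%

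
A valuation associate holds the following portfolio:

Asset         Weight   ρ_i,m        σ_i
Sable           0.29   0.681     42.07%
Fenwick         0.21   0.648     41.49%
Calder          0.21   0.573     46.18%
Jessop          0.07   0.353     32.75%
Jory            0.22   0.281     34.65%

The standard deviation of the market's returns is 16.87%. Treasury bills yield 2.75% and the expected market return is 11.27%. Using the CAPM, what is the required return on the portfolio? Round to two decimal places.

β_Sable = 0.681 × 42.07% / 16.87% = 1.6983
β_Fenwick = 0.648 × 41.49% / 16.87% = 1.5937
β_Calder = 0.573 × 46.18% / 16.87% = 1.5685
β_Jessop = 0.353 × 32.75% / 16.87% = 0.6853
β_Jory = 0.281 × 34.65% / 16.87% = 0.5772
β_P = Σ w_i β_i = 0.29×1.6983 + 0.21×1.5937 + 0.21×1.5685 + 0.07×0.6853 + 0.22×0.5772 = 1.3315
MRP = 11.27% − 2.75% = 8.52%
E(R_P) = R_f + β_P × MRP = 2.75% + 1.3315 × 8.52% = 14.09%

14.09%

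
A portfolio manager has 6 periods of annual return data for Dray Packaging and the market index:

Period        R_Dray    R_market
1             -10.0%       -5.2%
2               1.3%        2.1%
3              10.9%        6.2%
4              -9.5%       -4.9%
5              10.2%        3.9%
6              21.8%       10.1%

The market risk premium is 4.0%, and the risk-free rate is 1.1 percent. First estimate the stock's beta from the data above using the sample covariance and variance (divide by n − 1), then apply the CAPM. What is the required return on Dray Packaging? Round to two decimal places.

9.23%

Mean R_i = (-10.0 + 1.3 + 10.9 − 9.5 + 10.2 + 21.8) / 6 = 4.1167%
Mean R_m = (-5.2 + 2.1 + 6.2 − 4.9 + 3.9 + 10.1) / 6 = 2.0333%
Σ(R_i − R̄_i)(R_m − R̄_m) = 378.5967  ⇒  Cov = 378.5967 / 5 = 75.7193
Σ(R_m − R̄_m)² = 186.3133  ⇒  Var(R_m) = 186.3133 / 5 = 37.2627
β = Cov / Var(R_m) = 75.7193 / 37.2627 = 2.0320
E(R) = R_f + β × MRP = 1.1% + 2.0320 × 4.0% = 9.23%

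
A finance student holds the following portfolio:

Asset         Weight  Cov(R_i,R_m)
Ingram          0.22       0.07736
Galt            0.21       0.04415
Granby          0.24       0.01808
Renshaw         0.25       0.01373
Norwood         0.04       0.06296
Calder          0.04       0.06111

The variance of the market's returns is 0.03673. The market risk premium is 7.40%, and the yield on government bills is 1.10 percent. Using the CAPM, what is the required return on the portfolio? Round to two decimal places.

8.96%

β_Ingram = 0.07736 / 0.03673 = 2.1062
β_Galt = 0.04415 / 0.03673 = 1.2020
β_Granby = 0.01808 / 0.03673 = 0.4922
β_Renshaw = 0.01373 / 0.03673 = 0.3738
β_Norwood = 0.06296 / 0.03673 = 1.7141
β_Calder = 0.06111 / 0.03673 = 1.6638
β_P = Σ w_i β_i = 0.22×2.1062 + 0.21×1.2020 + 0.24×0.4922 + 0.25×0.3738 + 0.04×1.7141 + 0.04×1.6638 = 1.0625
E(R_P) = R_f + β_P × MRP = 1.10% + 1.0625 × 7.40% = 8.96%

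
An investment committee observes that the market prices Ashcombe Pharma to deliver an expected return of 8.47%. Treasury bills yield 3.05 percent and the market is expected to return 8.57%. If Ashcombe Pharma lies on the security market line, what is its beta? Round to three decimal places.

0.982

MRP = 8.57% − 3.05% = 5.52%
β = (E(R) − R_f) / MRP = (8.47% − 3.05%) / 5.52% = 5.42% / 5.52% = 0.982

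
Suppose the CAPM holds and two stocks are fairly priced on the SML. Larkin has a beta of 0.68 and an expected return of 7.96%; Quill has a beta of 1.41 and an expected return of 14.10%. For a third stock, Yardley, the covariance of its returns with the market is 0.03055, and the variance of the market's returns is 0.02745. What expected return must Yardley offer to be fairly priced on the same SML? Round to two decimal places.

MRP = (14.10% − 7.96%) / (1.41 − 0.68) = 8.4110%
R_f = 7.96% − 0.68 × 8.4110% = 2.2405%
β_Yardley = Cov / Var(R_m) = 0.03055 / 0.02745 = 1.1129
E(R_Yardley) = R_f + β × MRP = 2.2405% + 1.1129 × 8.4110% = 11.60%

11.60%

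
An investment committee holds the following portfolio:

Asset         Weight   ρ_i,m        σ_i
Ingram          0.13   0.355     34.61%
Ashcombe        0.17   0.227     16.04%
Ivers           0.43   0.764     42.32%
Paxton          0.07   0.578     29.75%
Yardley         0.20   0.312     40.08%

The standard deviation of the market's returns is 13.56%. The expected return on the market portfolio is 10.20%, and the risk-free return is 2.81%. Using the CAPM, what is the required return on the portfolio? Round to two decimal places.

13.61%

β_Ingram = 0.355 × 34.61% / 13.56% = 0.9061
β_Ashcombe = 0.227 × 16.04% / 13.56% = 0.2685
β_Ivers = 0.764 × 42.32% / 13.56% = 2.3844
β_Paxton = 0.578 × 29.75% / 13.56% = 1.2681
β_Yardley = 0.312 × 40.08% / 13.56% = 0.9222
β_P = Σ w_i β_i = 0.13×0.9061 + 0.17×0.2685 + 0.43×2.3844 + 0.07×1.2681 + 0.20×0.9222 = 1.4619
MRP = 10.20% − 2.81% = 7.39%
E(R_P) = R_f + β_P × MRP = 2.81% + 1.4619 × 7.39% = 13.61%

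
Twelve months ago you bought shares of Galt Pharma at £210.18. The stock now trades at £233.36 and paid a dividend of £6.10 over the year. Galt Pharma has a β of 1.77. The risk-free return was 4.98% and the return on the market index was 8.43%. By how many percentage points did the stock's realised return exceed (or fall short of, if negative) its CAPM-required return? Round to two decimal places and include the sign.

+2.84%

Realised HPR = (P1 + D1 − P0) / P0 = (233.36 + 6.10 − 210.18) / 210.18 = 29.28 / 210.18 = 13.9309%
MRP = 8.43% − 4.98% = 3.45%
CAPM required = R_f + β·MRP = 4.98% + 1.77 × 3.45% = 11.0865%
α = realised − required = 13.9309% − 11.0865% = +2.84%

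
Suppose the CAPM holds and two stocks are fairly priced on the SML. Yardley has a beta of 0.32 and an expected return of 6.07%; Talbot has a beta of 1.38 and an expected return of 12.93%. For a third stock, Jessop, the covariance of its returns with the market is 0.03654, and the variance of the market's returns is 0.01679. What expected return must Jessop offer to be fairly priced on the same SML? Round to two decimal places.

MRP = (12.93% − 6.07%) / (1.38 − 0.32) = 6.4717%
R_f = 6.07% − 0.32 × 6.4717% = 3.9991%
β_Jessop = Cov / Var(R_m) = 0.03654 / 0.01679 = 2.1763
E(R_Jessop) = R_f + β × MRP = 3.9991% + 2.1763 × 6.4717% = 18.08%

18.08%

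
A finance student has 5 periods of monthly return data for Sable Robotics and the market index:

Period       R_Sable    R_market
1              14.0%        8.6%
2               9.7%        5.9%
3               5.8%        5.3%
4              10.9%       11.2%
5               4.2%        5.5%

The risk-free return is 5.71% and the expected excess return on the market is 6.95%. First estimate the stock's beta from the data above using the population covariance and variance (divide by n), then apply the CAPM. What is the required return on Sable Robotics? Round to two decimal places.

Mean R_i = (14.0 + 9.7 + 5.8 + 10.9 + 4.2) / 5 = 8.9200%
Mean R_m = (8.6 + 5.9 + 5.3 + 11.2 + 5.5) / 5 = 7.3000%
Σ(R_i − R̄_i)(R_m − R̄_m) = 27.9700  ⇒  Cov = 27.9700 / 5 = 5.5940
Σ(R_m − R̄_m)² = 26.1000  ⇒  Var(R_m) = 26.1000 / 5 = 5.2200
β = Cov / Var(R_m) = 5.5940 / 5.2200 = 1.0716
E(R) = R_f + β × MRP = 5.71% + 1.0716 × 6.95% = 13.16%

13.16%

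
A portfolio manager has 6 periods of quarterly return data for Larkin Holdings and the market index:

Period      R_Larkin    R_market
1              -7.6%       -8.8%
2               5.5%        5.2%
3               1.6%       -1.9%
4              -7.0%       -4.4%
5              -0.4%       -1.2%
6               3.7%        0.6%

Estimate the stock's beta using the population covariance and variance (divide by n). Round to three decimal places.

1.070

Mean R_i = (-7.6 + 5.5 + 1.6 − 7.0 − 0.4 + 3.7) / 6 = -0.7000%
Mean R_m = (-8.8 + 5.2 − 1.9 − 4.4 − 1.2 + 0.6) / 6 = -1.7500%
Σ(R_i − R̄_i)(R_m − R̄_m) = 118.5900  ⇒  Cov = 118.5900 / 6 = 19.7650
Σ(R_m − R̄_m)² = 110.8750  ⇒  Var(R_m) = 110.8750 / 6 = 18.4792
β = Cov / Var(R_m) = 19.7650 / 18.4792 = 1.0696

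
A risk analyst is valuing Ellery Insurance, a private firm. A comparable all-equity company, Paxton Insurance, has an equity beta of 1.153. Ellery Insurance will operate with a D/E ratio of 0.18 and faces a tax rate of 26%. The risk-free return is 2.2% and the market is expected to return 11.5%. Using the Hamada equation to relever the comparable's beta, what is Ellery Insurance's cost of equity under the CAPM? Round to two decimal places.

β_L = β_U × [1 + (1 − t)(D/E)] = 1.153 × [1 + (1 − 0.26) × 0.18]
    = 1.153 × [1 + 0.74 × 0.18] = 1.153 × 1.1332 = 1.3066
MRP = 11.5% − 2.2% = 9.30%
E(R) = R_f + β_L × MRP = 2.2% + 1.3066 × 9.3% = 14.35%

14.35%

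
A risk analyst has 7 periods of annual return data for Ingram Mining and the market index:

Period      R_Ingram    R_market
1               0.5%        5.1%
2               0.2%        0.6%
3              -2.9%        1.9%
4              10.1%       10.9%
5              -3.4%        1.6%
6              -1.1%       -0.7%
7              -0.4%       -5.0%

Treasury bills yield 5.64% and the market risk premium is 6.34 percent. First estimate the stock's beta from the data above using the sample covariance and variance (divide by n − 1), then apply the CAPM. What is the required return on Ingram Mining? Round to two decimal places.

Mean R_i = (0.5 + 0.2 − 2.9 + 10.1 − 3.4 − 1.1 − 0.4) / 7 = 0.4286%
Mean R_m = (5.1 + 0.6 + 1.9 + 10.9 + 1.6 − 0.7 − 5.0) / 7 = 2.0571%
Σ(R_i − R̄_i)(R_m − R̄_m) = 98.4086  ⇒  Cov = 98.4086 / 6 = 16.4014
Σ(R_m − R̄_m)² = 147.2171  ⇒  Var(R_m) = 147.2171 / 6 = 24.5362
β = Cov / Var(R_m) = 16.4014 / 24.5362 = 0.6685
E(R) = R_f + β × MRP = 5.64% + 0.6685 × 6.34% = 9.88%

9.88%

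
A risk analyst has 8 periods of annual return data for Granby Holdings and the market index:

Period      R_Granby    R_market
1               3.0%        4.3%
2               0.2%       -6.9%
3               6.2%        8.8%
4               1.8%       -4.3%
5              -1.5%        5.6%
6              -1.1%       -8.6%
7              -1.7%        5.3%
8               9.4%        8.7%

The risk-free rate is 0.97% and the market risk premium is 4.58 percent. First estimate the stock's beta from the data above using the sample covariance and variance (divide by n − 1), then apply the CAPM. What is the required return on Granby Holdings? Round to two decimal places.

2.35%

Mean R_i = (3.0 + 0.2 + 6.2 + 1.8 − 1.5 − 1.1 − 1.7 + 9.4) / 8 = 2.0375%
Mean R_m = (4.3 − 6.9 + 8.8 − 4.3 + 5.6 − 8.6 + 5.3 + 8.7) / 8 = 1.6125%
Σ(R_i − R̄_i)(R_m − R̄_m) = 105.8863  ⇒  Cov = 105.8863 / 7 = 15.1266
Σ(R_m − R̄_m)² = 350.3288  ⇒  Var(R_m) = 350.3288 / 7 = 50.0470
β = Cov / Var(R_m) = 15.1266 / 50.0470 = 0.3022
E(R) = R_f + β × MRP = 0.97% + 0.3022 × 4.58% = 2.35%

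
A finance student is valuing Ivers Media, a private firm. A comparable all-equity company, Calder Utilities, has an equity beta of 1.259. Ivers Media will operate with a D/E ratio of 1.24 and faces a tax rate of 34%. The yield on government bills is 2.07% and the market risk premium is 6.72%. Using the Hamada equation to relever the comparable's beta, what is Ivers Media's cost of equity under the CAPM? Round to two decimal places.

β_L = β_U × [1 + (1 − t)(D/E)] = 1.259 × [1 + (1 − 0.34) × 1.24]
    = 1.259 × [1 + 0.66 × 1.24] = 1.259 × 1.8184 = 2.2894
E(R) = R_f + β_L × MRP = 2.07% + 2.2894 × 6.72% = 17.45%

17.45%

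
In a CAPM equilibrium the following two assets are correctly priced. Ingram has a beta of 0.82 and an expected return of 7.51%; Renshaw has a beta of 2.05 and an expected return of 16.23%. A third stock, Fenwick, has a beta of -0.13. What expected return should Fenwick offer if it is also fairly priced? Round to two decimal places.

0.78%

MRP (SML slope) = (16.23% − 7.51%) / (2.05 − 0.82) = 8.72% / 1.23 = 7.0894%
R_f (intercept) = 7.51% − 0.82 × 7.0894% = 1.6967%
E(R_Fenwick) = R_f + β × MRP = 1.6967% + -0.13 × 7.0894% = 0.78%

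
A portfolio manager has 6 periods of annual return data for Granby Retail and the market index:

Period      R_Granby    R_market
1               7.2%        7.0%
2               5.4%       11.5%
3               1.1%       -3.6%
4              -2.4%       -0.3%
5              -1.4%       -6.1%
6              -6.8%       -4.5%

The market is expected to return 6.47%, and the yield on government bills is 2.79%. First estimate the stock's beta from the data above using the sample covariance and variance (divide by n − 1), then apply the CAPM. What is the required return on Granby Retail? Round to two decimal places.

4.95%

Mean R_i = (7.2 + 5.4 + 1.1 − 2.4 − 1.4 − 6.8) / 6 = 0.5167%
Mean R_m = (7.0 + 11.5 − 3.6 − 0.3 − 6.1 − 4.5) / 6 = 0.6667%
Σ(R_i − R̄_i)(R_m − R̄_m) = 146.3333  ⇒  Cov = 146.3333 / 5 = 29.2667
Σ(R_m − R̄_m)² = 249.0933  ⇒  Var(R_m) = 249.0933 / 5 = 49.8187
β = Cov / Var(R_m) = 29.2667 / 49.8187 = 0.5875
MRP = 6.47% − 2.79% = 3.68%
E(R) = R_f + β × MRP = 2.79% + 0.5875 × 3.68% = 4.95%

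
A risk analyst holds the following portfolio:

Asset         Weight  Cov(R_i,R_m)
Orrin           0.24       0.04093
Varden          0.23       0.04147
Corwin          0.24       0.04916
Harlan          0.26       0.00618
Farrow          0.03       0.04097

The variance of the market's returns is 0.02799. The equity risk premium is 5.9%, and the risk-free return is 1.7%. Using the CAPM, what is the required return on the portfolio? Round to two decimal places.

8.87%

β_Orrin = 0.04093 / 0.02799 = 1.4623
β_Varden = 0.04147 / 0.02799 = 1.4816
β_Corwin = 0.04916 / 0.02799 = 1.7563
β_Harlan = 0.00618 / 0.02799 = 0.2208
β_Farrow = 0.04097 / 0.02799 = 1.4637
β_P = Σ w_i β_i = 0.24×1.4623 + 0.23×1.4816 + 0.24×1.7563 + 0.26×0.2208 + 0.03×1.4637 = 1.2146
E(R_P) = R_f + β_P × MRP = 1.7% + 1.2146 × 5.9% = 8.87%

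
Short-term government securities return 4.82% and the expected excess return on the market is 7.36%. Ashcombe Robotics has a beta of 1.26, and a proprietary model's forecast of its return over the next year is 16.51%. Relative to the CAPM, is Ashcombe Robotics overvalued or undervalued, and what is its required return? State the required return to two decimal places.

Required return = R_f + β·MRP = 4.82% + 1.26 × 7.36% = 14.09%
Forecast 16.51% > required 14.09% → the stock plots above the SML → undervalued.

Undervalued; required return 14.09%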